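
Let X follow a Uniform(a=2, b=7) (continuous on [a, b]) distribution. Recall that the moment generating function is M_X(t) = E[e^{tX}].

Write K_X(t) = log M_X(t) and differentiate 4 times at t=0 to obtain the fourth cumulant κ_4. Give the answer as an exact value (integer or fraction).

M_X(t) = (e^(7*t) - e^(2*t))/(5*t)
K_X(t) = log M_X(t) = -log(t) + log(e^(7*t) - e^(2*t)) - log(5)
dK/dt = (7*t*e^(5*t) - 2*t - e^(5*t) + 1)/(t*e^(5*t) - t)
d^2K/dt^2 = (-25*t^2*e^(5*t) + e^(10*t) - 2*e^(5*t) + 1)/(t^2*e^(10*t) - 2*t^2*e^(5*t) + t^2)
d^3K/dt^3 = (125*t^3*e^(10*t) + 125*t^3*e^(5*t) - 2*e^(15*t) + 6*e^(10*t) - 6*e^(5*t) + 2)/(t^3*e^(15*t) - 3*t^3*e^(10*t) + 3*t^3*e^(5*t) - t^3)

κ_4 = d^4K/dt^4 |_{t=0} = -125/24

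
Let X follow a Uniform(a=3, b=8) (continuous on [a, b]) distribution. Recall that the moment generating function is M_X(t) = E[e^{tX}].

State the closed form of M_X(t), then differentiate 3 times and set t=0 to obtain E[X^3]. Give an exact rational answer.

E[X^3] = M^(3)(0) = 803/4

M_X(t) = (e^(8*t) - e^(3*t))/(5*t)
M^(3)(t) = (512*t^3*e^(8*t) - 27*t^3*e^(3*t) - 192*t^2*e^(8*t) + 27*t^2*e^(3*t) + 48*t*e^(8*t) - 18*t*e^(3*t) - 6*e^(8*t) + 6*e^(3*t))/(5*t^4)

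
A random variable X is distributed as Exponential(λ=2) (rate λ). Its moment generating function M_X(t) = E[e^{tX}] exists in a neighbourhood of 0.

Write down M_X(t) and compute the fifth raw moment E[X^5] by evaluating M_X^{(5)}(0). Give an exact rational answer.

E[X^5] = M′′′′′(0) = 15/4

M_X(t) = 2/(2 - t)
M′(t) = 2/(t^2 - 4*t + 4)
M′′(t) = -4/(t^3 - 6*t^2 + 12*t - 8)
M′′′(t) = 12/(t^4 - 8*t^3 + 24*t^2 - 32*t + 16)
M′′′′(t) = -48/(t^5 - 10*t^4 + 40*t^3 - 80*t^2 + 80*t - 32)
M′′′′′(t) = 240/(t^6 - 12*t^5 + 60*t^4 - 160*t^3 + 240*t^2 - 192*t + 64)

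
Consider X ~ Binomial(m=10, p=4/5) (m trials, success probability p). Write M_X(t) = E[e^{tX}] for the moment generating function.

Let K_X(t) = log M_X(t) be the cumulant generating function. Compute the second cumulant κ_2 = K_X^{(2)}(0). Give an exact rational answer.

M_X(t) = (4*e^(t)/5 + 1/5)^10
K_X(t) = log M_X(t) = 10*log(4*e^(t)/5 + 1/5)
K^(2)(t) = 40*e^(t)/(16*e^(2*t) + 8*e^(t) + 1)

κ_2 = K^(2)(0) = 8/5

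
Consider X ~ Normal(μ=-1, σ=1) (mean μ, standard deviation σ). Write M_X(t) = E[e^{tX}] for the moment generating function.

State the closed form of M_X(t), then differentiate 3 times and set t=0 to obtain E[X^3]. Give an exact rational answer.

E[X^3] = M^(3)(0) = -4

M_X(t) = e^(t^2/2 - t)
M^(3)(t) = (t^3*e^(t^2/2) - 3*t^2*e^(t^2/2) + 6*t*e^(t^2/2) - 4*e^(t^2/2))*e^(-t)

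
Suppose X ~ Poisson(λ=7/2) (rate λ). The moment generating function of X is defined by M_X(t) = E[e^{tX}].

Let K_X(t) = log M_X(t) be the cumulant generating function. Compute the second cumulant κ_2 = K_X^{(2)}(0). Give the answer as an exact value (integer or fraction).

κ_2 = K′′(0) = 7/2

M_X(t) = e^(7*e^(t)/2 - 7/2)
K_X(t) = log M_X(t) = 7*e^(t)/2 - 7/2
K′(t) = 7*e^(t)/2
K′′(t) = 7*e^(t)/2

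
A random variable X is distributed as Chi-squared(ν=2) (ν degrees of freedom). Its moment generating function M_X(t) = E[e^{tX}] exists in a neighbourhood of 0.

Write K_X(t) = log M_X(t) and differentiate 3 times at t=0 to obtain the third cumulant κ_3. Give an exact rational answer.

κ_3 = d^3K/dt^3 |_{t=0} = 16

M_X(t) = 1/(1 - 2*t)
K_X(t) = log M_X(t) = -log(1 - 2*t)
dK/dt = -2/(2*t - 1)
d^2K/dt^2 = 4/(4*t^2 - 4*t + 1)
d^3K/dt^3 = -16/(8*t^3 - 12*t^2 + 6*t - 1)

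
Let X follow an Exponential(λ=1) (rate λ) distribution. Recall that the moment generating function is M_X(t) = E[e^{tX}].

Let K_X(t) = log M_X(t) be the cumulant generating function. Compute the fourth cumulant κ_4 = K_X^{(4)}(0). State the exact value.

M_X(t) = 1/(1 - t)
K_X(t) = log M_X(t) = -log(1 - t)
D^4[K](t) = 6/(t^4 - 4*t^3 + 6*t^2 - 4*t + 1)

κ_4 = D^4[K](0) = 6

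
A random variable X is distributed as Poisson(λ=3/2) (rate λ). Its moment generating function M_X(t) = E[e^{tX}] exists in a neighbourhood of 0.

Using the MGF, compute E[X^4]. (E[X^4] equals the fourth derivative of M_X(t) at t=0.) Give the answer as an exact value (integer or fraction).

M_X(t) = e^(3*e^(t)/2 - 3/2)
M′(t) = 3*e^(-3/2)*e^(t)*e^(3*e^(t)/2)/2
M′′(t) = (9*e^(2*t)*e^(3*e^(t)/2) + 6*e^(t)*e^(3*e^(t)/2))*e^(-3/2)/4
M′′′(t) = (27*e^(3*t)*e^(3*e^(t)/2) + 54*e^(2*t)*e^(3*e^(t)/2) + 12*e^(t)*e^(3*e^(t)/2))*e^(-3/2)/8
M′′′′(t) = (81*e^(4*t)*e^(3*e^(t)/2) + 324*e^(3*t)*e^(3*e^(t)/2) + 252*e^(2*t)*e^(3*e^(t)/2) + 24*e^(t)*e^(3*e^(t)/2))*e^(-3/2)/16

E[X^4] = M′′′′(0) = 681/16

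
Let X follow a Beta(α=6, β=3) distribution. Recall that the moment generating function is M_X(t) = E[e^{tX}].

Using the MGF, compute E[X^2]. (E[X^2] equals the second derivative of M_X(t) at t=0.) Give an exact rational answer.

E[X^2] = M′′(0) = 7/15

M_X(t) = ₁F₁(6; 9; t)
M′(t) = 2*₁F₁(7; 10; t)/3
M′′(t) = 7*₁F₁(8; 11; t)/15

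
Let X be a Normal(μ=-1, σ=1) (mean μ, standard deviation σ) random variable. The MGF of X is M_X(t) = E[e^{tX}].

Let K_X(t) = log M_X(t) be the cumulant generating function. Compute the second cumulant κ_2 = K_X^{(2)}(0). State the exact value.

κ_2 = d^2K/dt^2 |_{t=0} = 1

M_X(t) = e^(t^2/2 - t)
K_X(t) = log M_X(t) = t^2/2 - t
dK/dt = t - 1
d^2K/dt^2 = 1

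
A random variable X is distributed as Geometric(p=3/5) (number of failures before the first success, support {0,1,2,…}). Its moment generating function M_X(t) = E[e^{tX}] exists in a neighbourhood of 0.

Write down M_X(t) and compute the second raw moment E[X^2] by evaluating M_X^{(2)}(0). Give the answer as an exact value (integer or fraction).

E[X^2] = M′′(0) = 14/9

M_X(t) = 3/(5*(1 - 2*e^(t)/5))
M′(t) = 6*e^(t)/(4*e^(2*t) - 20*e^(t) + 25)
M′′(t) = (-12*e^(2*t) - 30*e^(t))/(8*e^(3*t) - 60*e^(2*t) + 150*e^(t) - 125)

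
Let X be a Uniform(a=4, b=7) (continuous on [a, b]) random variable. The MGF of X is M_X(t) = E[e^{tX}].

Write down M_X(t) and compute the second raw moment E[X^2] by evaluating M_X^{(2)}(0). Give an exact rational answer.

E[X^2] = d^2M/dt^2 |_{t=0} = 31

M_X(t) = (e^(7*t) - e^(4*t))/(3*t)
dM/dt = (7*t*e^(7*t) - 4*t*e^(4*t) - e^(7*t) + e^(4*t))/(3*t^2)
d^2M/dt^2 = (49*t^2*e^(7*t) - 16*t^2*e^(4*t) - 14*t*e^(7*t) + 8*t*e^(4*t) + 2*e^(7*t) - 2*e^(4*t))/(3*t^3)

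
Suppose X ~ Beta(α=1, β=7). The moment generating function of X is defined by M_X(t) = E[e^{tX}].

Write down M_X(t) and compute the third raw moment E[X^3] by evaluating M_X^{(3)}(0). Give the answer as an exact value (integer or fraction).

E[X^3] = d^3M/dt^3 |_{t=0} = 1/120

M_X(t) = ₁F₁(1; 8; t)
dM/dt = ₁F₁(2; 9; t)/8
d^2M/dt^2 = ₁F₁(3; 10; t)/36
d^3M/dt^3 = ₁F₁(4; 11; t)/120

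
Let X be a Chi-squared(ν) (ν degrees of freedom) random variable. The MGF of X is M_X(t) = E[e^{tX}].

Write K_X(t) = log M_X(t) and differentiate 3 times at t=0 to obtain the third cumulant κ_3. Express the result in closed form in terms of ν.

M_X(t) = (1 - 2*t)^(-ν/2)
K_X(t) = log M_X(t) = -ν*log(1 - 2*t)/2
dK/dt = -ν/(2*t - 1)
d^2K/dt^2 = 2*ν/(4*t^2 - 4*t + 1)
d^3K/dt^3 = -8*ν/(8*t^3 - 12*t^2 + 6*t - 1)

κ_3 = d^3K/dt^3 |_{t=0} = 8*ν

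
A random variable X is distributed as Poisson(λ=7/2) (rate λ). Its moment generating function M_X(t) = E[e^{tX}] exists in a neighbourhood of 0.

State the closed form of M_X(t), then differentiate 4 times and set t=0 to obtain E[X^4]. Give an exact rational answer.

E[X^4] = d^4M/dt^4 |_{t=0} = 7945/16

M_X(t) = e^(7*e^(t)/2 - 7/2)
dM/dt = 7*e^(-7/2)*e^(t)*e^(7*e^(t)/2)/2
d^2M/dt^2 = (49*e^(2*t)*e^(7*e^(t)/2) + 14*e^(t)*e^(7*e^(t)/2))*e^(-7/2)/4
d^3M/dt^3 = (343*e^(3*t)*e^(7*e^(t)/2) + 294*e^(2*t)*e^(7*e^(t)/2) + 28*e^(t)*e^(7*e^(t)/2))*e^(-7/2)/8
d^4M/dt^4 = (2401*e^(4*t)*e^(7*e^(t)/2) + 4116*e^(3*t)*e^(7*e^(t)/2) + 1372*e^(2*t)*e^(7*e^(t)/2) + 56*e^(t)*e^(7*e^(t)/2))*e^(-7/2)/16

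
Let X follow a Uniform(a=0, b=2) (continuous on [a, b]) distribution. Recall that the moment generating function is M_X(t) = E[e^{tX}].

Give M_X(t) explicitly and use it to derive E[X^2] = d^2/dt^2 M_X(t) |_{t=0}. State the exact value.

M_X(t) = (e^(2*t) - 1)/(2*t)
M′(t) = (2*t*e^(2*t) - e^(2*t) + 1)/(2*t^2)
M′′(t) = (2*t^2*e^(2*t) - 2*t*e^(2*t) + e^(2*t) - 1)/t^3

E[X^2] = M′′(0) = 4/3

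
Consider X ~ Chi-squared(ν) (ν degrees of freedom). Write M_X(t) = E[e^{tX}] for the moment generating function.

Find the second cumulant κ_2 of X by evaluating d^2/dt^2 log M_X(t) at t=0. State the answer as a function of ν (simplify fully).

κ_2 = d^2K/dt^2 |_{t=0} = 2*ν

M_X(t) = (1 - 2*t)^(-ν/2)
K_X(t) = log M_X(t) = -ν*log(1 - 2*t)/2
dK/dt = -ν/(2*t - 1)
d^2K/dt^2 = 2*ν/(4*t^2 - 4*t + 1)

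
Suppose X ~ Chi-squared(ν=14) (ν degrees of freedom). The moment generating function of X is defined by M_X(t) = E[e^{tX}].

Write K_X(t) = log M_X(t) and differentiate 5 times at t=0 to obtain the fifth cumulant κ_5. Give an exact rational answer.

κ_5 = K′′′′′(0) = 5376

M_X(t) = (1 - 2*t)^(-7)
K_X(t) = log M_X(t) = -7*log(1 - 2*t)
K′(t) = -14/(2*t - 1)
K′′(t) = 28/(4*t^2 - 4*t + 1)
K′′′(t) = -112/(8*t^3 - 12*t^2 + 6*t - 1)
K′′′′(t) = 672/(16*t^4 - 32*t^3 + 24*t^2 - 8*t + 1)
K′′′′′(t) = -5376/(32*t^5 - 80*t^4 + 80*t^3 - 40*t^2 + 10*t - 1)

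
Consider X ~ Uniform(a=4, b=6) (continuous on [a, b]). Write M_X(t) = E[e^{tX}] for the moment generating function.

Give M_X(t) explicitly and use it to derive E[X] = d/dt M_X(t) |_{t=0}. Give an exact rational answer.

E[X] = D[M](0) = 5

M_X(t) = (e^(6*t) - e^(4*t))/(2*t)
D[M](t) = (6*t*e^(6*t) - 4*t*e^(4*t) - e^(6*t) + e^(4*t))/(2*t^2)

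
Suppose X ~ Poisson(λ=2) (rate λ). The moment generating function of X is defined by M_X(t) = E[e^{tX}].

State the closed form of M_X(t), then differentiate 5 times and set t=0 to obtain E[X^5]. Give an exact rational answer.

M_X(t) = e^(2*e^(t) - 2)
M^(5)(t) = (32*e^(5*t)*e^(2*e^(t)) + 160*e^(4*t)*e^(2*e^(t)) + 200*e^(3*t)*e^(2*e^(t)) + 60*e^(2*t)*e^(2*e^(t)) + 2*e^(t)*e^(2*e^(t)))*e^(-2)

E[X^5] = M^(5)(0) = 454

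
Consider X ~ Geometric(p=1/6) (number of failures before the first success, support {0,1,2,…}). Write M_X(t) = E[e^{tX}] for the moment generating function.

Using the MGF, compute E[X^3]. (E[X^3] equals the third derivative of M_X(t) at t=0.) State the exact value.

E[X^3] = D^3[M](0) = 905

M_X(t) = 1/(6*(1 - 5*e^(t)/6))
D^3[M](t) = (125*e^(3*t) + 600*e^(2*t) + 180*e^(t))/(625*e^(4*t) - 3000*e^(3*t) + 5400*e^(2*t) - 4320*e^(t) + 1296)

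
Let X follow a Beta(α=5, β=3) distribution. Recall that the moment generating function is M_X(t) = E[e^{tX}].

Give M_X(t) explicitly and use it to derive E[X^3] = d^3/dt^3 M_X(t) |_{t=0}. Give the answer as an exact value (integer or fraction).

M_X(t) = ₁F₁(5; 8; t)
M^(3)(t) = 7*₁F₁(8; 11; t)/24

E[X^3] = M^(3)(0) = 7/24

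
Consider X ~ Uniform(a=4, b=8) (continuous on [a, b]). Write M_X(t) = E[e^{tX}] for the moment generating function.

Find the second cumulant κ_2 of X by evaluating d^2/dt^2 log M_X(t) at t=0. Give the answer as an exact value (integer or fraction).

M_X(t) = (e^(8*t) - e^(4*t))/(4*t)
K_X(t) = log M_X(t) = -log(t) + log(e^(8*t) - e^(4*t)) - 2*log(2)
K^(2)(t) = (-16*t^2*e^(4*t) + e^(8*t) - 2*e^(4*t) + 1)/(t^2*e^(8*t) - 2*t^2*e^(4*t) + t^2)

κ_2 = K^(2)(0) = 4/3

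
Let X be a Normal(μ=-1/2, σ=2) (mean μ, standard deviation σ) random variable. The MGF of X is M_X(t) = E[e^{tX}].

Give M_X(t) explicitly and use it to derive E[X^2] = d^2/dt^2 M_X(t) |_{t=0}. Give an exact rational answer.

M_X(t) = e^(2*t^2 - t/2)
M′(t) = 4*t*e^(-t/2)*e^(2*t^2) - e^(-t/2)*e^(2*t^2)/2
M′′(t) = (64*t^2*e^(2*t^2) - 16*t*e^(2*t^2) + 17*e^(2*t^2))*e^(-t/2)/4

E[X^2] = M′′(0) = 17/4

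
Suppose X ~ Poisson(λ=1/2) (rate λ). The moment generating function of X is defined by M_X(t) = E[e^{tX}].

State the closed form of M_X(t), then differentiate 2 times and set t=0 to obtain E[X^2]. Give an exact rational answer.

M_X(t) = e^(e^(t)/2 - 1/2)
D^2[M](t) = (e^(2*t)*e^(e^(t)/2) + 2*e^(t)*e^(e^(t)/2))*e^(-1/2)/4

E[X^2] = D^2[M](0) = 3/4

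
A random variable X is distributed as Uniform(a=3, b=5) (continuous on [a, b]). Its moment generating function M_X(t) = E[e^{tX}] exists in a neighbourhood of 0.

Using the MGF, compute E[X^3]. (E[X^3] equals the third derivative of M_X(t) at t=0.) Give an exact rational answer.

M_X(t) = (e^(5*t) - e^(3*t))/(2*t)
dM/dt = (5*t*e^(5*t) - 3*t*e^(3*t) - e^(5*t) + e^(3*t))/(2*t^2)
d^2M/dt^2 = (25*t^2*e^(5*t) - 9*t^2*e^(3*t) - 10*t*e^(5*t) + 6*t*e^(3*t) + 2*e^(5*t) - 2*e^(3*t))/(2*t^3)
d^3M/dt^3 = (125*t^3*e^(5*t) - 27*t^3*e^(3*t) - 75*t^2*e^(5*t) + 27*t^2*e^(3*t) + 30*t*e^(5*t) - 18*t*e^(3*t) - 6*e^(5*t) + 6*e^(3*t))/(2*t^4)

E[X^3] = d^3M/dt^3 |_{t=0} = 68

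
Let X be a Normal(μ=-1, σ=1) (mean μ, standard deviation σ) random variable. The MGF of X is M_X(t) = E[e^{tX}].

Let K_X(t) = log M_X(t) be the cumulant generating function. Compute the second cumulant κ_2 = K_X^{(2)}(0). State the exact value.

M_X(t) = e^(t^2/2 - t)
K_X(t) = log M_X(t) = t^2/2 - t
K^(2)(t) = 1

κ_2 = K^(2)(0) = 1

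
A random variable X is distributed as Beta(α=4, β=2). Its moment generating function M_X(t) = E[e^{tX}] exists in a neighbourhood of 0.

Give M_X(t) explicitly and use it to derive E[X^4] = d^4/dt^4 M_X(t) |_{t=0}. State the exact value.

E[X^4] = M′′′′(0) = 5/18

M_X(t) = ₁F₁(4; 6; t)
M′(t) = 2*₁F₁(5; 7; t)/3
M′′(t) = 10*₁F₁(6; 8; t)/21
M′′′(t) = 5*₁F₁(7; 9; t)/14
M′′′′(t) = 5*₁F₁(8; 10; t)/18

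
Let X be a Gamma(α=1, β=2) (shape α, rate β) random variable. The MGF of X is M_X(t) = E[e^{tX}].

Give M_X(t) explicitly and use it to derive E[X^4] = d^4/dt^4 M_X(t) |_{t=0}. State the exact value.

M_X(t) = 2/(2 - t)
dM/dt = 2/(t^2 - 4*t + 4)
d^2M/dt^2 = -4/(t^3 - 6*t^2 + 12*t - 8)
d^3M/dt^3 = 12/(t^4 - 8*t^3 + 24*t^2 - 32*t + 16)
d^4M/dt^4 = -48/(t^5 - 10*t^4 + 40*t^3 - 80*t^2 + 80*t - 32)

E[X^4] = d^4M/dt^4 |_{t=0} = 3/2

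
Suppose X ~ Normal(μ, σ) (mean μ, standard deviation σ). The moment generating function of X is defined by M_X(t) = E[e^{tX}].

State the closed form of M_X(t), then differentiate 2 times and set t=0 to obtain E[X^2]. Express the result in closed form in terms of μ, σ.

E[X^2] = D^2[M](0) = μ^2 + σ^2

M_X(t) = e^(μ*t + σ^2*t^2/2)
D^2[M](t) = μ^2*e^(μ*t)*e^(σ^2*t^2/2) + 2*μ*σ^2*t*e^(μ*t)*e^(σ^2*t^2/2) + σ^4*t^2*e^(μ*t)*e^(σ^2*t^2/2) + σ^2*e^(μ*t)*e^(σ^2*t^2/2)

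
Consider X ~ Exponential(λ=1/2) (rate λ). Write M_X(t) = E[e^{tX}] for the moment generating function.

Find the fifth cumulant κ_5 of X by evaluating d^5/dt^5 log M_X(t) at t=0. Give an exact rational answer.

κ_5 = K′′′′′(0) = 768

M_X(t) = 1/(2*(1/2 - t))
K_X(t) = log M_X(t) = -log(1/2 - t) - log(2)
K′(t) = -2/(2*t - 1)
K′′(t) = 4/(4*t^2 - 4*t + 1)
K′′′(t) = -16/(8*t^3 - 12*t^2 + 6*t - 1)
K′′′′(t) = 96/(16*t^4 - 32*t^3 + 24*t^2 - 8*t + 1)
K′′′′′(t) = -768/(32*t^5 - 80*t^4 + 80*t^3 - 40*t^2 + 10*t - 1)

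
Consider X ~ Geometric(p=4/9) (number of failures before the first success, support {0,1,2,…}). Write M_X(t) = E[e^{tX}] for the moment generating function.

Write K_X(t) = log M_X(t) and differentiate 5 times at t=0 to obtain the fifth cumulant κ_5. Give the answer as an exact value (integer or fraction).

κ_5 = d^5K/dt^5 |_{t=0} = 43785/128

M_X(t) = 4/(9*(1 - 5*e^(t)/9))
K_X(t) = log M_X(t) = -log(1 - 5*e^(t)/9) - 2*log(3) + 2*log(2)
dK/dt = -5*e^(t)/(5*e^(t) - 9)
d^2K/dt^2 = 45*e^(t)/(25*e^(2*t) - 90*e^(t) + 81)
d^3K/dt^3 = (-225*e^(2*t) - 405*e^(t))/(125*e^(3*t) - 675*e^(2*t) + 1215*e^(t) - 729)
d^4K/dt^4 = (1125*e^(3*t) + 8100*e^(2*t) + 3645*e^(t))/(625*e^(4*t) - 4500*e^(3*t) + 12150*e^(2*t) - 14580*e^(t) + 6561)
d^5K/dt^5 = (-5625*e^(4*t) - 111375*e^(3*t) - 200475*e^(2*t) - 32805*e^(t))/(3125*e^(5*t) - 28125*e^(4*t) + 101250*e^(3*t) - 182250*e^(2*t) + 164025*e^(t) - 59049)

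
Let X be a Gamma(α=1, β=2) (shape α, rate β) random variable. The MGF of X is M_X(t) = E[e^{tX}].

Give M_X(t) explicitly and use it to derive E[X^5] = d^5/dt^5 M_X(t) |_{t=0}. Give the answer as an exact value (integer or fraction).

M_X(t) = 2/(2 - t)
M′(t) = 2/(t^2 - 4*t + 4)
M′′(t) = -4/(t^3 - 6*t^2 + 12*t - 8)
M′′′(t) = 12/(t^4 - 8*t^3 + 24*t^2 - 32*t + 16)
M′′′′(t) = -48/(t^5 - 10*t^4 + 40*t^3 - 80*t^2 + 80*t - 32)
M′′′′′(t) = 240/(t^6 - 12*t^5 + 60*t^4 - 160*t^3 + 240*t^2 - 192*t + 64)

E[X^5] = M′′′′′(0) = 15/4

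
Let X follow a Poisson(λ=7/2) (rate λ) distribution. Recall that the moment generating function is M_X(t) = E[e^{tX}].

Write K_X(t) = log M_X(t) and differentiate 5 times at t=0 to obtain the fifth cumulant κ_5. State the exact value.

κ_5 = K′′′′′(0) = 7/2

M_X(t) = e^(7*e^(t)/2 - 7/2)
K_X(t) = log M_X(t) = 7*e^(t)/2 - 7/2
K′(t) = 7*e^(t)/2
K′′(t) = 7*e^(t)/2
K′′′(t) = 7*e^(t)/2
K′′′′(t) = 7*e^(t)/2
K′′′′′(t) = 7*e^(t)/2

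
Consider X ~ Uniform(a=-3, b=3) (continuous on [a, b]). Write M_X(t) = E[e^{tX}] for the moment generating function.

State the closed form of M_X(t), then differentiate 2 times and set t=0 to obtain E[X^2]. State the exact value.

M_X(t) = (e^(3*t) - e^(-3*t))/(6*t)
M′(t) = (3*t*e^(6*t) + 3*t - e^(6*t) + 1)*e^(-3*t)/(6*t^2)
M′′(t) = (9*t^2*e^(6*t) - 9*t^2 - 6*t*e^(6*t) - 6*t + 2*e^(6*t) - 2)*e^(-3*t)/(6*t^3)

E[X^2] = M′′(0) = 3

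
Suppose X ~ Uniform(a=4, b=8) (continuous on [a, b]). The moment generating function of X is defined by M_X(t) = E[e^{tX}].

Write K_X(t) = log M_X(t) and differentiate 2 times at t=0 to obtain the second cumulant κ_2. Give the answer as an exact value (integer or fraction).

M_X(t) = (e^(8*t) - e^(4*t))/(4*t)
K_X(t) = log M_X(t) = -log(t) + log(e^(8*t) - e^(4*t)) - 2*log(2)
K′(t) = (8*t*e^(4*t) - 4*t - e^(4*t) + 1)/(t*e^(4*t) - t)
K′′(t) = (-16*t^2*e^(4*t) + e^(8*t) - 2*e^(4*t) + 1)/(t^2*e^(8*t) - 2*t^2*e^(4*t) + t^2)

κ_2 = K′′(0) = 4/3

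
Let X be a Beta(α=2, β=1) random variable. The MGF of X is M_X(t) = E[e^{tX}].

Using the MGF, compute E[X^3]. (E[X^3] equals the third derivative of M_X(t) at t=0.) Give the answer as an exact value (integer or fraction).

E[X^3] = M′′′(0) = 2/5

M_X(t) = ₁F₁(2; 3; t)
M′(t) = 2*₁F₁(3; 4; t)/3
M′′(t) = ₁F₁(4; 5; t)/2
M′′′(t) = 2*₁F₁(5; 6; t)/5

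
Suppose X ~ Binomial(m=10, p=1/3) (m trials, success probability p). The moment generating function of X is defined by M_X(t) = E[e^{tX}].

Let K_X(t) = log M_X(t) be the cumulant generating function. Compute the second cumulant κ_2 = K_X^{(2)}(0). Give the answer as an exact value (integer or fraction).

κ_2 = D^2[K](0) = 20/9

M_X(t) = (e^(t)/3 + 2/3)^10
K_X(t) = log M_X(t) = 10*log(e^(t)/3 + 2/3)
D^2[K](t) = 20*e^(t)/(e^(2*t) + 4*e^(t) + 4)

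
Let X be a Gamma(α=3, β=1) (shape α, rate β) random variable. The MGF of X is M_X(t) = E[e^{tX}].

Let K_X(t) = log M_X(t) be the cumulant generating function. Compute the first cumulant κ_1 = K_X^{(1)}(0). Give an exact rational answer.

M_X(t) = (1 - t)^(-3)
K_X(t) = log M_X(t) = -3*log(1 - t)
dK/dt = -3/(t - 1)

κ_1 = dK/dt |_{t=0} = 3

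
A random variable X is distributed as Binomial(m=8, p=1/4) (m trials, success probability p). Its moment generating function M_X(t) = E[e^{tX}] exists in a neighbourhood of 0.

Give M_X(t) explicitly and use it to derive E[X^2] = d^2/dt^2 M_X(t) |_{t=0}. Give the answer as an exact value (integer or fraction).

E[X^2] = M′′(0) = 11/2

M_X(t) = (e^(t)/4 + 3/4)^8
M′(t) = e^(8*t)/8192 + 21*e^(7*t)/8192 + 189*e^(6*t)/8192 + 945*e^(5*t)/8192 + 2835*e^(4*t)/8192 + 5103*e^(3*t)/8192 + 5103*e^(2*t)/8192 + 2187*e^(t)/8192
M′′(t) = e^(8*t)/1024 + 147*e^(7*t)/8192 + 567*e^(6*t)/4096 + 4725*e^(5*t)/8192 + 2835*e^(4*t)/2048 + 15309*e^(3*t)/8192 + 5103*e^(2*t)/4096 + 2187*e^(t)/8192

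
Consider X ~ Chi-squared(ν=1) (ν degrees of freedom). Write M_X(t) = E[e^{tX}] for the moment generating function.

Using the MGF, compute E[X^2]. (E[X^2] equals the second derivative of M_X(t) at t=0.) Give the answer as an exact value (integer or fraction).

E[X^2] = D^2[M](0) = 3

M_X(t) = 1/√(1 - 2*t)
D^2[M](t) = 3/(4*t^2*√(1 - 2*t) - 4*t*√(1 - 2*t) + √(1 - 2*t))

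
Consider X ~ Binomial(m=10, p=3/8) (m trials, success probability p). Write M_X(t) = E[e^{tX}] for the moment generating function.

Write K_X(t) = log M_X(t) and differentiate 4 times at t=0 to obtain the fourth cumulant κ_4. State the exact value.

κ_4 = d^4K/dt^4 |_{t=0} = -975/1024

M_X(t) = (3*e^(t)/8 + 5/8)^10
K_X(t) = log M_X(t) = 10*log(3*e^(t)/8 + 5/8)
dK/dt = 30*e^(t)/(3*e^(t) + 5)
d^2K/dt^2 = 150*e^(t)/(9*e^(2*t) + 30*e^(t) + 25)
d^3K/dt^3 = (-450*e^(2*t) + 750*e^(t))/(27*e^(3*t) + 135*e^(2*t) + 225*e^(t) + 125)
d^4K/dt^4 = (1350*e^(3*t) - 9000*e^(2*t) + 3750*e^(t))/(81*e^(4*t) + 540*e^(3*t) + 1350*e^(2*t) + 1500*e^(t) + 625)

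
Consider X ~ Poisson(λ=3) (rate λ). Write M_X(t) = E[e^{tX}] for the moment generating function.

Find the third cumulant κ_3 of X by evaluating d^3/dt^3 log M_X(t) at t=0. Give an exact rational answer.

M_X(t) = e^(3*e^(t) - 3)
K_X(t) = log M_X(t) = 3*e^(t) - 3
K′(t) = 3*e^(t)
K′′(t) = 3*e^(t)
K′′′(t) = 3*e^(t)

κ_3 = K′′′(0) = 3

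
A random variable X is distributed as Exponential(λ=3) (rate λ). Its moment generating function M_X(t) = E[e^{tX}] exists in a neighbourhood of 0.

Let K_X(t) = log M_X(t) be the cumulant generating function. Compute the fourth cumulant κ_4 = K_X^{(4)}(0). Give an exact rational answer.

κ_4 = d^4K/dt^4 |_{t=0} = 2/27

M_X(t) = 3/(3 - t)
K_X(t) = log M_X(t) = -log(3 - t) + log(3)
dK/dt = -1/(t - 3)
d^2K/dt^2 = 1/(t^2 - 6*t + 9)
d^3K/dt^3 = -2/(t^3 - 9*t^2 + 27*t - 27)
d^4K/dt^4 = 6/(t^4 - 12*t^3 + 54*t^2 - 108*t + 81)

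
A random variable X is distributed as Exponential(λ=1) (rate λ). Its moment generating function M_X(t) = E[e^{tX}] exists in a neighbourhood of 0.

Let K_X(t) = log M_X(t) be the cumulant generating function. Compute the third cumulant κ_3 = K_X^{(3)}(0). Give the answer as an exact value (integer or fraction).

M_X(t) = 1/(1 - t)
K_X(t) = log M_X(t) = -log(1 - t)
K′(t) = -1/(t - 1)
K′′(t) = 1/(t^2 - 2*t + 1)
K′′′(t) = -2/(t^3 - 3*t^2 + 3*t - 1)

κ_3 = K′′′(0) = 2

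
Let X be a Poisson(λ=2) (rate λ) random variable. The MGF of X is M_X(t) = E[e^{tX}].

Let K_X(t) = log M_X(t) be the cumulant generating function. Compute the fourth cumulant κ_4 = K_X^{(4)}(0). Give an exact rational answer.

κ_4 = D^4[K](0) = 2

M_X(t) = e^(2*e^(t) - 2)
K_X(t) = log M_X(t) = 2*e^(t) - 2
D^4[K](t) = 2*e^(t)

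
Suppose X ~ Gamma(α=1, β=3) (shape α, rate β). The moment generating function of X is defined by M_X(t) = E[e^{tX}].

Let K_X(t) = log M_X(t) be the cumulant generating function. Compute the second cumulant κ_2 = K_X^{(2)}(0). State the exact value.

M_X(t) = 3/(3 - t)
K_X(t) = log M_X(t) = -log(3 - t) + log(3)
dK/dt = -1/(t - 3)
d^2K/dt^2 = 1/(t^2 - 6*t + 9)

κ_2 = d^2K/dt^2 |_{t=0} = 1/9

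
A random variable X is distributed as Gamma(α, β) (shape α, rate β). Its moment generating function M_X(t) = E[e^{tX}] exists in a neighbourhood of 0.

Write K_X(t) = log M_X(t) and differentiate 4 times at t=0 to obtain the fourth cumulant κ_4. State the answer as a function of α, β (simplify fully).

κ_4 = D^4[K](0) = 6*α/β^4

M_X(t) = (β/(β - t))^α
K_X(t) = log M_X(t) = α*(log(β) - log(β - t))
D^4[K](t) = 6*α/(β^4 - 4*β^3*t + 6*β^2*t^2 - 4*β*t^3 + t^4)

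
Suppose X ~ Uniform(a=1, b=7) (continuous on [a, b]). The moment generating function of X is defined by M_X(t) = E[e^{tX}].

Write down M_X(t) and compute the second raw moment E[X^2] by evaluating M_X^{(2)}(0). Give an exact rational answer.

M_X(t) = (e^(7*t) - e^(t))/(6*t)
M^(2)(t) = (49*t^2*e^(7*t) - t^2*e^(t) - 14*t*e^(7*t) + 2*t*e^(t) + 2*e^(7*t) - 2*e^(t))/(6*t^3)

E[X^2] = M^(2)(0) = 19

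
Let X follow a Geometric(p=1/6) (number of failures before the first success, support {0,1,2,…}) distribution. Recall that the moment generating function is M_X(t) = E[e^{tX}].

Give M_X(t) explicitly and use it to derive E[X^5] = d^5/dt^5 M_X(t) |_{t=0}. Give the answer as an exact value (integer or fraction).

M_X(t) = 1/(6*(1 - 5*e^(t)/6))
dM/dt = 5*e^(t)/(25*e^(2*t) - 60*e^(t) + 36)
d^2M/dt^2 = (-25*e^(2*t) - 30*e^(t))/(125*e^(3*t) - 450*e^(2*t) + 540*e^(t) - 216)
d^3M/dt^3 = (125*e^(3*t) + 600*e^(2*t) + 180*e^(t))/(625*e^(4*t) - 3000*e^(3*t) + 5400*e^(2*t) - 4320*e^(t) + 1296)
d^4M/dt^4 = (-625*e^(4*t) - 8250*e^(3*t) - 9900*e^(2*t) - 1080*e^(t))/(3125*e^(5*t) - 18750*e^(4*t) + 45000*e^(3*t) - 54000*e^(2*t) + 32400*e^(t) - 7776)

E[X^5] = d^5M/dt^5 |_{t=0} = 544505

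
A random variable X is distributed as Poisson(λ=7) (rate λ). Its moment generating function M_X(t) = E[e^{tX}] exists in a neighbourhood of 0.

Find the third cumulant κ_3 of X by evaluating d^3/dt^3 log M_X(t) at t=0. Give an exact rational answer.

κ_3 = d^3K/dt^3 |_{t=0} = 7

M_X(t) = e^(7*e^(t) - 7)
K_X(t) = log M_X(t) = 7*e^(t) - 7
dK/dt = 7*e^(t)
d^2K/dt^2 = 7*e^(t)
d^3K/dt^3 = 7*e^(t)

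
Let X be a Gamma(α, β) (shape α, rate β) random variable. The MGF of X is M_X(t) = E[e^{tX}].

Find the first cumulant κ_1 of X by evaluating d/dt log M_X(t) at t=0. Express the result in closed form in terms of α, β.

κ_1 = D[K](0) = α/β

M_X(t) = (β/(β - t))^α
K_X(t) = log M_X(t) = α*(log(β) - log(β - t))
D[K](t) = -α/(-β + t)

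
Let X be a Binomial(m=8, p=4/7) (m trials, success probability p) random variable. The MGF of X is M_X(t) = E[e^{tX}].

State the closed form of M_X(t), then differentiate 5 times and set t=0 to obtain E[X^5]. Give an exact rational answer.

E[X^5] = M^(5)(0) = 9716576/2401

M_X(t) = (4*e^(t)/7 + 3/7)^8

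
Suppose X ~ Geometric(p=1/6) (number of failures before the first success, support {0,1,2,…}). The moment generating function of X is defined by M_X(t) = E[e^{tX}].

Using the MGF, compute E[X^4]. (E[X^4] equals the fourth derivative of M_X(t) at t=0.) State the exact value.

E[X^4] = d^4M/dt^4 |_{t=0} = 19855

M_X(t) = 1/(6*(1 - 5*e^(t)/6))
dM/dt = 5*e^(t)/(25*e^(2*t) - 60*e^(t) + 36)
d^2M/dt^2 = (-25*e^(2*t) - 30*e^(t))/(125*e^(3*t) - 450*e^(2*t) + 540*e^(t) - 216)
d^3M/dt^3 = (125*e^(3*t) + 600*e^(2*t) + 180*e^(t))/(625*e^(4*t) - 3000*e^(3*t) + 5400*e^(2*t) - 4320*e^(t) + 1296)
d^4M/dt^4 = (-625*e^(4*t) - 8250*e^(3*t) - 9900*e^(2*t) - 1080*e^(t))/(3125*e^(5*t) - 18750*e^(4*t) + 45000*e^(3*t) - 54000*e^(2*t) + 32400*e^(t) - 7776)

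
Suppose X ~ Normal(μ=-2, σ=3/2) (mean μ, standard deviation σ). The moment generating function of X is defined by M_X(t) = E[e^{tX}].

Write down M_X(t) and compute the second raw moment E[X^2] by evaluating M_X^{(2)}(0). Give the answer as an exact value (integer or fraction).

M_X(t) = e^(9*t^2/8 - 2*t)
dM/dt = 9*t*e^(-2*t)*e^(9*t^2/8)/4 - 2*e^(-2*t)*e^(9*t^2/8)
d^2M/dt^2 = (81*t^2*e^(9*t^2/8) - 144*t*e^(9*t^2/8) + 100*e^(9*t^2/8))*e^(-2*t)/16

E[X^2] = d^2M/dt^2 |_{t=0} = 25/4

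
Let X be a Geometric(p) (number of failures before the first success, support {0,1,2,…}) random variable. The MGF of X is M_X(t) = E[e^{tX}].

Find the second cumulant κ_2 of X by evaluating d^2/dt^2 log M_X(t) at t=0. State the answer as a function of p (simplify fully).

M_X(t) = p/(-(1 - p)*e^(t) + 1)
K_X(t) = log M_X(t) = log(p) - log(-(1 - p)*e^(t) + 1)
K′(t) = (-p*e^(t) + e^(t))/(p*e^(t) - e^(t) + 1)
K′′(t) = (-p*e^(t) + e^(t))/(p^2*e^(2*t) - 2*p*e^(2*t) + 2*p*e^(t) + e^(2*t) - 2*e^(t) + 1)

κ_2 = K′′(0) = (1 - p)/p^2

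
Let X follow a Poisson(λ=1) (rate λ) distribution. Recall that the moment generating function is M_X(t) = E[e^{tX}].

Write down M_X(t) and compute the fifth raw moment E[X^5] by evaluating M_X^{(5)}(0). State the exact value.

E[X^5] = M′′′′′(0) = 52

M_X(t) = e^(e^(t) - 1)
M′(t) = e^(-1)*e^(t)*e^(e^(t))
M′′(t) = (e^(2*t)*e^(e^(t)) + e^(t)*e^(e^(t)))*e^(-1)
M′′′(t) = (e^(3*t)*e^(e^(t)) + 3*e^(2*t)*e^(e^(t)) + e^(t)*e^(e^(t)))*e^(-1)
M′′′′(t) = (e^(4*t)*e^(e^(t)) + 6*e^(3*t)*e^(e^(t)) + 7*e^(2*t)*e^(e^(t)) + e^(t)*e^(e^(t)))*e^(-1)
M′′′′′(t) = (e^(5*t)*e^(e^(t)) + 10*e^(4*t)*e^(e^(t)) + 25*e^(3*t)*e^(e^(t)) + 15*e^(2*t)*e^(e^(t)) + e^(t)*e^(e^(t)))*e^(-1)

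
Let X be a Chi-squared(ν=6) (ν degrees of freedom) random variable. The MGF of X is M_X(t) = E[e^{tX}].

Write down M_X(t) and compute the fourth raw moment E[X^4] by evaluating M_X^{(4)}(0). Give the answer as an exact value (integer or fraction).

M_X(t) = (1 - 2*t)^(-3)
M^(4)(t) = -5760/(128*t^7 - 448*t^6 + 672*t^5 - 560*t^4 + 280*t^3 - 84*t^2 + 14*t - 1)

E[X^4] = M^(4)(0) = 5760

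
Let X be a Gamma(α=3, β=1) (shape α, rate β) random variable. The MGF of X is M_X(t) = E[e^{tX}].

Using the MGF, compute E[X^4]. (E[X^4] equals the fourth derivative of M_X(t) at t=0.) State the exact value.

M_X(t) = (1 - t)^(-3)
M′(t) = 3/(t^4 - 4*t^3 + 6*t^2 - 4*t + 1)
M′′(t) = -12/(t^5 - 5*t^4 + 10*t^3 - 10*t^2 + 5*t - 1)
M′′′(t) = 60/(t^6 - 6*t^5 + 15*t^4 - 20*t^3 + 15*t^2 - 6*t + 1)
M′′′′(t) = -360/(t^7 - 7*t^6 + 21*t^5 - 35*t^4 + 35*t^3 - 21*t^2 + 7*t - 1)

E[X^4] = M′′′′(0) = 360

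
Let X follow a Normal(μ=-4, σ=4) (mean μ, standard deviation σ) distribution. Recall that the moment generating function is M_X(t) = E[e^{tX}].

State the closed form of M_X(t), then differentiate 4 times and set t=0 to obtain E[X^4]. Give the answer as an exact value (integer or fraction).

M_X(t) = e^(8*t^2 - 4*t)
dM/dt = 16*t*e^(-4*t)*e^(8*t^2) - 4*e^(-4*t)*e^(8*t^2)
d^2M/dt^2 = (256*t^2*e^(8*t^2) - 128*t*e^(8*t^2) + 32*e^(8*t^2))*e^(-4*t)
d^3M/dt^3 = (4096*t^3*e^(8*t^2) - 3072*t^2*e^(8*t^2) + 1536*t*e^(8*t^2) - 256*e^(8*t^2))*e^(-4*t)
d^4M/dt^4 = (65536*t^4*e^(8*t^2) - 65536*t^3*e^(8*t^2) + 49152*t^2*e^(8*t^2) - 16384*t*e^(8*t^2) + 2560*e^(8*t^2))*e^(-4*t)

E[X^4] = d^4M/dt^4 |_{t=0} = 2560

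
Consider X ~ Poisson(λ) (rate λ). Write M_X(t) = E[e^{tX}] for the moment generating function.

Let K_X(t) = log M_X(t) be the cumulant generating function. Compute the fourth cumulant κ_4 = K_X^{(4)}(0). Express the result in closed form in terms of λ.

κ_4 = K′′′′(0) = λ

M_X(t) = e^(λ*(e^(t) - 1))
K_X(t) = log M_X(t) = λ*(e^(t) - 1)
K′(t) = λ*e^(t)
K′′(t) = λ*e^(t)
K′′′(t) = λ*e^(t)
K′′′′(t) = λ*e^(t)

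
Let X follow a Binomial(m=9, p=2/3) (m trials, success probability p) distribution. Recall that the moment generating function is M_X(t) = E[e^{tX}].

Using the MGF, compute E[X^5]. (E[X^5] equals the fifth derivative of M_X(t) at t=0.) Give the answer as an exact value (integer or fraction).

M_X(t) = (2*e^(t)/3 + 1/3)^9

E[X^5] = M^(5)(0) = 109654/9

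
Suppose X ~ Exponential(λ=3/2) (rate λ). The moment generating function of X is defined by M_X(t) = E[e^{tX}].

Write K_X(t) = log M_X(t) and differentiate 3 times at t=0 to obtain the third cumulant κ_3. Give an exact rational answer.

κ_3 = K^(3)(0) = 16/27

M_X(t) = 3/(2*(3/2 - t))
K_X(t) = log M_X(t) = -log(3/2 - t) - log(2) + log(3)
K^(3)(t) = -16/(8*t^3 - 36*t^2 + 54*t - 27)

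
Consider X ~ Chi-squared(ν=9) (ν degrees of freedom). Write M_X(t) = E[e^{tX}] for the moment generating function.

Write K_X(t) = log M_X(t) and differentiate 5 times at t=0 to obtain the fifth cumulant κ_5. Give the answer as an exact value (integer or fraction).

κ_5 = K′′′′′(0) = 3456

M_X(t) = (1 - 2*t)^(-9/2)
K_X(t) = log M_X(t) = -9*log(1 - 2*t)/2
K′(t) = -9/(2*t - 1)
K′′(t) = 18/(4*t^2 - 4*t + 1)
K′′′(t) = -72/(8*t^3 - 12*t^2 + 6*t - 1)
K′′′′(t) = 432/(16*t^4 - 32*t^3 + 24*t^2 - 8*t + 1)
K′′′′′(t) = -3456/(32*t^5 - 80*t^4 + 80*t^3 - 40*t^2 + 10*t - 1)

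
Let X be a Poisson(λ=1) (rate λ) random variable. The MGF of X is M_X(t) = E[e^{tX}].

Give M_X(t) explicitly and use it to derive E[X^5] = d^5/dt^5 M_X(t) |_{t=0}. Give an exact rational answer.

E[X^5] = M′′′′′(0) = 52

M_X(t) = e^(e^(t) - 1)
M′(t) = e^(-1)*e^(t)*e^(e^(t))
M′′(t) = (e^(2*t)*e^(e^(t)) + e^(t)*e^(e^(t)))*e^(-1)
M′′′(t) = (e^(3*t)*e^(e^(t)) + 3*e^(2*t)*e^(e^(t)) + e^(t)*e^(e^(t)))*e^(-1)
M′′′′(t) = (e^(4*t)*e^(e^(t)) + 6*e^(3*t)*e^(e^(t)) + 7*e^(2*t)*e^(e^(t)) + e^(t)*e^(e^(t)))*e^(-1)
M′′′′′(t) = (e^(5*t)*e^(e^(t)) + 10*e^(4*t)*e^(e^(t)) + 25*e^(3*t)*e^(e^(t)) + 15*e^(2*t)*e^(e^(t)) + e^(t)*e^(e^(t)))*e^(-1)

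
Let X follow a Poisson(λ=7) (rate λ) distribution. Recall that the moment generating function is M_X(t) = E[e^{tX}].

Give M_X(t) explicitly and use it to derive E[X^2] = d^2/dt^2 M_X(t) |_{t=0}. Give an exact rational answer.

M_X(t) = e^(7*e^(t) - 7)
M′(t) = 7*e^(-7)*e^(t)*e^(7*e^(t))
M′′(t) = (49*e^(2*t)*e^(7*e^(t)) + 7*e^(t)*e^(7*e^(t)))*e^(-7)

E[X^2] = M′′(0) = 56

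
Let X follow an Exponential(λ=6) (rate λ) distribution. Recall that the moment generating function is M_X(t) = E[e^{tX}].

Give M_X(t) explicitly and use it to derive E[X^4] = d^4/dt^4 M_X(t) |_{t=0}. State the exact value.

M_X(t) = 6/(6 - t)
D^4[M](t) = -144/(t^5 - 30*t^4 + 360*t^3 - 2160*t^2 + 6480*t - 7776)

E[X^4] = D^4[M](0) = 1/54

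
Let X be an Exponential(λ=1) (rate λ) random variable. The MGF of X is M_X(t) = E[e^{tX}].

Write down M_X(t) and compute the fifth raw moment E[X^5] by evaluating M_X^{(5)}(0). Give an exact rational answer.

M_X(t) = 1/(1 - t)
D^5[M](t) = 120/(t^6 - 6*t^5 + 15*t^4 - 20*t^3 + 15*t^2 - 6*t + 1)

E[X^5] = D^5[M](0) = 120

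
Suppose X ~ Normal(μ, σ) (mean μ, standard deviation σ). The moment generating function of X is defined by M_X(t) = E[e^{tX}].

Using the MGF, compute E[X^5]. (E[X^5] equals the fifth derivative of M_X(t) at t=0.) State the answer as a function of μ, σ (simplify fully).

M_X(t) = e^(μ*t + σ^2*t^2/2)

E[X^5] = M^(5)(0) = μ*(μ^4 + 10*μ^2*σ^2 + 15*σ^4)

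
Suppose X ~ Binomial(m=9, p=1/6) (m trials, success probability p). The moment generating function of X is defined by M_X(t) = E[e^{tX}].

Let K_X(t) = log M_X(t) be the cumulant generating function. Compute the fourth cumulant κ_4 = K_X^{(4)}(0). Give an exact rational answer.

M_X(t) = (e^(t)/6 + 5/6)^9
K_X(t) = log M_X(t) = 9*log(e^(t)/6 + 5/6)
dK/dt = 9*e^(t)/(e^(t) + 5)
d^2K/dt^2 = 45*e^(t)/(e^(2*t) + 10*e^(t) + 25)
d^3K/dt^3 = (-45*e^(2*t) + 225*e^(t))/(e^(3*t) + 15*e^(2*t) + 75*e^(t) + 125)
d^4K/dt^4 = (45*e^(3*t) - 900*e^(2*t) + 1125*e^(t))/(e^(4*t) + 20*e^(3*t) + 150*e^(2*t) + 500*e^(t) + 625)

κ_4 = d^4K/dt^4 |_{t=0} = 5/24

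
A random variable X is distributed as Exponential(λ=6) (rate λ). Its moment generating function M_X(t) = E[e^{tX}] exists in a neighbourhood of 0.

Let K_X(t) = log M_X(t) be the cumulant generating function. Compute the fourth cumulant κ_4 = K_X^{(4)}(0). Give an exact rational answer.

κ_4 = K′′′′(0) = 1/216

M_X(t) = 6/(6 - t)
K_X(t) = log M_X(t) = -log(6 - t) + log(6)
K′(t) = -1/(t - 6)
K′′(t) = 1/(t^2 - 12*t + 36)
K′′′(t) = -2/(t^3 - 18*t^2 + 108*t - 216)
K′′′′(t) = 6/(t^4 - 24*t^3 + 216*t^2 - 864*t + 1296)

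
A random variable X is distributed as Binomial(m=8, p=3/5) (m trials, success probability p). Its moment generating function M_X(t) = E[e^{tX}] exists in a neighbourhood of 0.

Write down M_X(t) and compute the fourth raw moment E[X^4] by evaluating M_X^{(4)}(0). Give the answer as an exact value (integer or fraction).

M_X(t) = (3*e^(t)/5 + 2/5)^8

E[X^4] = d^4M/dt^4 |_{t=0} = 99888/125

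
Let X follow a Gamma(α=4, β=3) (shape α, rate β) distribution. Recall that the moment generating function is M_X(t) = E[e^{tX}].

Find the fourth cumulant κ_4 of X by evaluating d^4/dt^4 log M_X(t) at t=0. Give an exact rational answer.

κ_4 = d^4K/dt^4 |_{t=0} = 8/27

M_X(t) = 81/(3 - t)^4
K_X(t) = log M_X(t) = -4*log(3 - t) + 4*log(3)
dK/dt = -4/(t - 3)
d^2K/dt^2 = 4/(t^2 - 6*t + 9)
d^3K/dt^3 = -8/(t^3 - 9*t^2 + 27*t - 27)
d^4K/dt^4 = 24/(t^4 - 12*t^3 + 54*t^2 - 108*t + 81)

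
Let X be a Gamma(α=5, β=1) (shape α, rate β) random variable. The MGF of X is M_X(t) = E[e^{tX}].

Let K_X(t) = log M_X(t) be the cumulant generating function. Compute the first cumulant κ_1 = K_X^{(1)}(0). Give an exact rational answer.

M_X(t) = (1 - t)^(-5)
K_X(t) = log M_X(t) = -5*log(1 - t)
K^(1)(t) = -5/(t - 1)

κ_1 = K^(1)(0) = 5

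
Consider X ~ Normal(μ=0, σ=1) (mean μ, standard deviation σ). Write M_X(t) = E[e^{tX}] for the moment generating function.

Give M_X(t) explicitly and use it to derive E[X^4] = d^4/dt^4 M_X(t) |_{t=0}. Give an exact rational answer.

E[X^4] = D^4[M](0) = 3

M_X(t) = e^(t^2/2)
D^4[M](t) = t^4*e^(t^2/2) + 6*t^2*e^(t^2/2) + 3*e^(t^2/2)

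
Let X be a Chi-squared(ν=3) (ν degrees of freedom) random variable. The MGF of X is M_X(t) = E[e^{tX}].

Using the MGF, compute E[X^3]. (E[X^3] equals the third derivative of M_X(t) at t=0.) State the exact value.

E[X^3] = M′′′(0) = 105

M_X(t) = (1 - 2*t)^(-3/2)
M′(t) = 3/(4*t^2*√(1 - 2*t) - 4*t*√(1 - 2*t) + √(1 - 2*t))
M′′(t) = -15/(8*t^3*√(1 - 2*t) - 12*t^2*√(1 - 2*t) + 6*t*√(1 - 2*t) - √(1 - 2*t))
M′′′(t) = 105/(16*t^4*√(1 - 2*t) - 32*t^3*√(1 - 2*t) + 24*t^2*√(1 - 2*t) - 8*t*√(1 - 2*t) + √(1 - 2*t))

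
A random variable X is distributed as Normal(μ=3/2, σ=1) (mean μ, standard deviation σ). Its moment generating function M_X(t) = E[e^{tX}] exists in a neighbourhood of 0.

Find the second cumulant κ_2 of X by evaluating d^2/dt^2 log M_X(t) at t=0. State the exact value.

M_X(t) = e^(t^2/2 + 3*t/2)
K_X(t) = log M_X(t) = t^2/2 + 3*t/2
D^2[K](t) = 1

κ_2 = D^2[K](0) = 1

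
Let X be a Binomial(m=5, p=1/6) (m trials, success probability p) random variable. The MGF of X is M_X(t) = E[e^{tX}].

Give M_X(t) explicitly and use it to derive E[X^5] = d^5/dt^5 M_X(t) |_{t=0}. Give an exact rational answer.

E[X^5] = M^(5)(0) = 5525/324

M_X(t) = (e^(t)/6 + 5/6)^5
M^(5)(t) = 3125*e^(5*t)/7776 + 800*e^(4*t)/243 + 125*e^(3*t)/16 + 1250*e^(2*t)/243 + 3125*e^(t)/7776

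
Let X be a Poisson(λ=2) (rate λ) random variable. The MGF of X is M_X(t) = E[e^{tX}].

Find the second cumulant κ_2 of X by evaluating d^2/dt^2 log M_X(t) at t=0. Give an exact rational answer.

M_X(t) = e^(2*e^(t) - 2)
K_X(t) = log M_X(t) = 2*e^(t) - 2
D^2[K](t) = 2*e^(t)

κ_2 = D^2[K](0) = 2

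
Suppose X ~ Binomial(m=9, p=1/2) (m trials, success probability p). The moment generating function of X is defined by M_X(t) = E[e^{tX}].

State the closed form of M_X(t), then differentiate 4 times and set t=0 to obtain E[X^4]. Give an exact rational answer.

M_X(t) = (e^(t)/2 + 1/2)^9
dM/dt = 9*e^(9*t)/512 + 9*e^(8*t)/64 + 63*e^(7*t)/128 + 63*e^(6*t)/64 + 315*e^(5*t)/256 + 63*e^(4*t)/64 + 63*e^(3*t)/128 + 9*e^(2*t)/64 + 9*e^(t)/512
d^2M/dt^2 = 81*e^(9*t)/512 + 9*e^(8*t)/8 + 441*e^(7*t)/128 + 189*e^(6*t)/32 + 1575*e^(5*t)/256 + 63*e^(4*t)/16 + 189*e^(3*t)/128 + 9*e^(2*t)/32 + 9*e^(t)/512
d^3M/dt^3 = 729*e^(9*t)/512 + 9*e^(8*t) + 3087*e^(7*t)/128 + 567*e^(6*t)/16 + 7875*e^(5*t)/256 + 63*e^(4*t)/4 + 567*e^(3*t)/128 + 9*e^(2*t)/16 + 9*e^(t)/512
d^4M/dt^4 = 6561*e^(9*t)/512 + 72*e^(8*t) + 21609*e^(7*t)/128 + 1701*e^(6*t)/8 + 39375*e^(5*t)/256 + 63*e^(4*t) + 1701*e^(3*t)/128 + 9*e^(2*t)/8 + 9*e^(t)/512

E[X^4] = d^4M/dt^4 |_{t=0} = 1395/2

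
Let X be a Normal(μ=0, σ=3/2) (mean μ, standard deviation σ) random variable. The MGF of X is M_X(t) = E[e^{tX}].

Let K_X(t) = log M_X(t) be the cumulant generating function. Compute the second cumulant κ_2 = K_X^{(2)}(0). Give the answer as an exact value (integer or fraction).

κ_2 = d^2K/dt^2 |_{t=0} = 9/4

M_X(t) = e^(9*t^2/8)
K_X(t) = log M_X(t) = 9*t^2/8
dK/dt = 9*t/4
d^2K/dt^2 = 9/4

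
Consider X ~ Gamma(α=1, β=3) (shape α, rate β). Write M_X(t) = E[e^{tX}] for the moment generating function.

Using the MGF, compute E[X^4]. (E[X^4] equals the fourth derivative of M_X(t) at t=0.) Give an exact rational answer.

E[X^4] = d^4M/dt^4 |_{t=0} = 8/27

M_X(t) = 3/(3 - t)
dM/dt = 3/(t^2 - 6*t + 9)
d^2M/dt^2 = -6/(t^3 - 9*t^2 + 27*t - 27)
d^3M/dt^3 = 18/(t^4 - 12*t^3 + 54*t^2 - 108*t + 81)
d^4M/dt^4 = -72/(t^5 - 15*t^4 + 90*t^3 - 270*t^2 + 405*t - 243)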